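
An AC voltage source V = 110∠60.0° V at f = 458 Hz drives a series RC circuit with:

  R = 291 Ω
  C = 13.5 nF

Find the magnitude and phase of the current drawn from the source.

Step 1 — Angular frequency: ω = 2π·f = 2π·458 = 2878 rad/s.
Step 2 — Component impedances:
  R: Z = R = 291 Ω
  C: Z = 1/(jωC) = -j/(ω·C) = 0 - j2.574e+04 Ω
Step 3 — Series combination: Z_total = R + C = 291 - j2.574e+04 Ω = 2.574e+04∠-89.4° Ω.
Step 4 — Source phasor: V = 110∠60.0° V = 55 + j95.26 V.
Step 5 — Ohm's law: I = V / Z_total = (55 + j95.26) / (291 - j2.574e+04) = -0.003676 + j0.002178 A.
Step 6 — Convert to polar: |I| = 0.004273 A, ∠I = 149.4°.

I = 0.004273∠149.4° A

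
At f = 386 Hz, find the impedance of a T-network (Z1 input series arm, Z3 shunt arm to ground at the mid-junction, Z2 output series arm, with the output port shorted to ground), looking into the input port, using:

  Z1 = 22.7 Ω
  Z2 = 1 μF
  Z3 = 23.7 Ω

Step 1 — Angular frequency: ω = 2π·f = 2π·386 = 2425 rad/s.
Step 2 — Component impedances:
  Z1: Z = R = 22.7 Ω
  Z2: Z = 1/(jωC) = -j/(ω·C) = 0 - j412.3 Ω
  Z3: Z = R = 23.7 Ω
Step 3 — With the output port shorted to ground, the output series arm Z2 runs from the junction to ground; the shunt arm Z3 also runs from the junction to ground. They appear in parallel: Z3 || Z2 = 23.62 - j1.358 Ω.
Step 4 — Series with input arm Z1: Z_in = Z1 + (Z3 || Z2) = 46.32 - j1.358 Ω = 46.34∠-1.7° Ω.

Z = 46.32 - j1.358 Ω = 46.34∠-1.7° Ω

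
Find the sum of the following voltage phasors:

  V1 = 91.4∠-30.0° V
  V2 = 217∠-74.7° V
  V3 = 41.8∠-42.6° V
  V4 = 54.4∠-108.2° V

Step 1 — Convert each phasor to rectangular form:
  V1 = 91.4·(cos(-30.0°) + j·sin(-30.0°)) = 79.15 - j45.7 V
  V2 = 217·(cos(-74.7°) + j·sin(-74.7°)) = 57.26 - j209.3 V
  V3 = 41.8·(cos(-42.6°) + j·sin(-42.6°)) = 30.77 - j28.29 V
  V4 = 54.4·(cos(-108.2°) + j·sin(-108.2°)) = -16.99 - j51.68 V
Step 2 — Sum components: V_total = 150.2 - j335 V.
Step 3 — Convert to polar: |V_total| = 367.1 V, ∠V_total = -65.9°.

V_total = 367.1∠-65.9° V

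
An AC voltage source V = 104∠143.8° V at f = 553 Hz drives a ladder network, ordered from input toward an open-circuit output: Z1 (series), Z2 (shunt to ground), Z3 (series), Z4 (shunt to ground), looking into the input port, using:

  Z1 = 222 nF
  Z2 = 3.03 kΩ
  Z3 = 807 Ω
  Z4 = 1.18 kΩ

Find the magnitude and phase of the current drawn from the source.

Step 1 — Angular frequency: ω = 2π·f = 2π·553 = 3475 rad/s.
Step 2 — Component impedances:
  Z1: Z = 1/(jωC) = -j/(ω·C) = 0 - j1296 Ω
  Z2: Z = R = 3030 Ω
  Z3: Z = R = 807 Ω
  Z4: Z = R = 1180 Ω
Step 3 — Ladder network (open output): work backward from the far end, alternating series and parallel combinations. Z_in = 1200 - j1296 Ω = 1767∠-47.2° Ω.
Step 4 — Source phasor: V = 104∠143.8° V = -83.92 + j61.42 V.
Step 5 — Ohm's law: I = V / Z_total = (-83.92 + j61.42) / (1200 - j1296) = -0.05779 - j0.01124 A.
Step 6 — Convert to polar: |I| = 0.05887 A, ∠I = -169.0°.

I = 0.05887∠-169.0° A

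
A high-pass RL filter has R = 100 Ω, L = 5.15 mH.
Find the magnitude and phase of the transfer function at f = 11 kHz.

Step 1 — Angular frequency: ω = 2π·1.1e+04 = 6.912e+04 rad/s.
Step 2 — Transfer function: H(jω) = jωL/(R + jωL).
Step 3 — Numerator jωL = j·355.9; denominator R + jωL = 100 + j355.9.
Step 4 — H = 0.9268 + j0.2604.
Step 5 — Magnitude: |H| = 0.9627 (-0.3 dB); phase: φ = 15.7°.

|H| = 0.9627 (-0.3 dB), φ = 15.7°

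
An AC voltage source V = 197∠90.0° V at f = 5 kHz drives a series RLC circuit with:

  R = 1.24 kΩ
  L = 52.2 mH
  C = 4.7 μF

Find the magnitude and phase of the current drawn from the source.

Step 1 — Angular frequency: ω = 2π·f = 2π·5000 = 3.142e+04 rad/s.
Step 2 — Component impedances:
  R: Z = R = 1240 Ω
  L: Z = jωL = j·3.142e+04·0.0522 = 0 + j1640 Ω
  C: Z = 1/(jωC) = -j/(ω·C) = 0 - j6.773 Ω
Step 3 — Series combination: Z_total = R + L + C = 1240 + j1633 Ω = 2051∠52.8° Ω.
Step 4 — Source phasor: V = 197∠90.0° V = 0 + j197 V.
Step 5 — Ohm's law: I = V / Z_total = (0 + j197) / (1240 + j1633) = 0.07652 + j0.0581 A.
Step 6 — Convert to polar: |I| = 0.09607 A, ∠I = 37.2°.

I = 0.09607∠37.2° A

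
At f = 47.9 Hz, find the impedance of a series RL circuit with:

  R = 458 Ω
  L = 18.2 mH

Step 1 — Angular frequency: ω = 2π·f = 2π·47.9 = 301 rad/s.
Step 2 — Component impedances:
  R: Z = R = 458 Ω
  L: Z = jωL = j·301·0.0182 = 0 + j5.478 Ω
Step 3 — Series combination: Z_total = R + L = 458 + j5.478 Ω = 458∠0.7° Ω.

Z = 458 + j5.478 Ω = 458∠0.7° Ω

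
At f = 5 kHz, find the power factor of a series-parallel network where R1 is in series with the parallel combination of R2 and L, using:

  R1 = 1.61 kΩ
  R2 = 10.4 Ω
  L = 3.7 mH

Step 1 — Angular frequency: ω = 2π·f = 2π·5000 = 3.142e+04 rad/s.
Step 2 — Component impedances:
  R1: Z = R = 1610 Ω
  R2: Z = R = 10.4 Ω
  L: Z = jωL = j·3.142e+04·0.0037 = 0 + j116.2 Ω
Step 3 — Parallel branch: R2 || L = 1/(1/R2 + 1/L) = 10.32 + j0.9231 Ω.
Step 4 — Series with R1: Z_total = R1 + (R2 || L) = 1620 + j0.9231 Ω = 1620∠0.0° Ω.
Step 5 — Power factor: PF = cos(φ) = Re(Z)/|Z| = 1620/1620 = 1.
Step 6 — Type: Im(Z) = 0.9231 ⇒ lagging (phase φ = 0.0°).

PF = 1 (lagging, φ = 0.0°)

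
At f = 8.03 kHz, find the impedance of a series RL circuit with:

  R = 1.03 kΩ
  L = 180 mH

Step 1 — Angular frequency: ω = 2π·f = 2π·8030 = 5.045e+04 rad/s.
Step 2 — Component impedances:
  R: Z = R = 1030 Ω
  L: Z = jωL = j·5.045e+04·0.18 = 0 + j9082 Ω
Step 3 — Series combination: Z_total = R + L = 1030 + j9082 Ω = 9140∠83.5° Ω.

Z = 1030 + j9082 Ω = 9140∠83.5° Ω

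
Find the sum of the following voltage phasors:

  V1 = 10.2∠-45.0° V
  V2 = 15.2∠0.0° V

Step 1 — Convert each phasor to rectangular form:
  V1 = 10.2·(cos(-45.0°) + j·sin(-45.0°)) = 7.212 - j7.212 V
  V2 = 15.2·(cos(0.0°) + j·sin(0.0°)) = 15.2 V
Step 2 — Sum components: V_total = 22.41 - j7.212 V.
Step 3 — Convert to polar: |V_total| = 23.54 V, ∠V_total = -17.8°.

V_total = 23.54∠-17.8° V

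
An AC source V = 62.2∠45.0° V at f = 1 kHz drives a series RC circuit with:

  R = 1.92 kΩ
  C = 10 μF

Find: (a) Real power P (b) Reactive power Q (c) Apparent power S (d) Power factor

Step 1 — Angular frequency: ω = 2π·f = 2π·1000 = 6283 rad/s.
Step 2 — Component impedances:
  R: Z = R = 1920 Ω
  C: Z = 1/(jωC) = -j/(ω·C) = 0 - j15.92 Ω
Step 3 — Series combination: Z_total = R + C = 1920 - j15.92 Ω = 1920∠-0.5° Ω.
Step 4 — Source phasor: V = 62.2∠45.0° V = 43.98 + j43.98 V.
Step 5 — Current: I = V / Z = 0.02272 + j0.0231 A = 0.03239∠45.5° A.
Step 6 — Complex power: S = V·I* = 2.015 - j0.0167 VA.
Step 7 — Real power: P = Re(S) = 2.015 W.
Step 8 — Reactive power: Q = Im(S) = -0.0167 VAR.
Step 9 — Apparent power: |S| = 2.015 VA.
Step 10 — Power factor: PF = P/|S| = 1 (leading).

(a) P = 2.015 W  (b) Q = -0.0167 VAR  (c) S = 2.015 VA  (d) PF = 1 (leading)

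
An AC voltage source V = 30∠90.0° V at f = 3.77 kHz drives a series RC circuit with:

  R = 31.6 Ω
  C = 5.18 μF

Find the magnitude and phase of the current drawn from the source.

Step 1 — Angular frequency: ω = 2π·f = 2π·3770 = 2.369e+04 rad/s.
Step 2 — Component impedances:
  R: Z = R = 31.6 Ω
  C: Z = 1/(jωC) = -j/(ω·C) = 0 - j8.15 Ω
Step 3 — Series combination: Z_total = R + C = 31.6 - j8.15 Ω = 32.63∠-14.5° Ω.
Step 4 — Source phasor: V = 30∠90.0° V = 0 + j30 V.
Step 5 — Ohm's law: I = V / Z_total = (0 + j30) / (31.6 - j8.15) = -0.2296 + j0.8902 A.
Step 6 — Convert to polar: |I| = 0.9193 A, ∠I = 104.5°.

I = 0.9193∠104.5° A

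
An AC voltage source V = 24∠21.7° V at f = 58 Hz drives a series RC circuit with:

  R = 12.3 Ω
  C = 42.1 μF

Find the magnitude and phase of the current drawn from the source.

Step 1 — Angular frequency: ω = 2π·f = 2π·58 = 364.4 rad/s.
Step 2 — Component impedances:
  R: Z = R = 12.3 Ω
  C: Z = 1/(jωC) = -j/(ω·C) = 0 - j65.18 Ω
Step 3 — Series combination: Z_total = R + C = 12.3 - j65.18 Ω = 66.33∠-79.3° Ω.
Step 4 — Source phasor: V = 24∠21.7° V = 22.3 + j8.874 V.
Step 5 — Ohm's law: I = V / Z_total = (22.3 + j8.874) / (12.3 - j65.18) = -0.06912 + j0.3552 A.
Step 6 — Convert to polar: |I| = 0.3618 A, ∠I = 101.0°.

I = 0.3618∠101.0° A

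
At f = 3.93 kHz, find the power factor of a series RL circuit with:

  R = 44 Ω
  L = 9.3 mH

Step 1 — Angular frequency: ω = 2π·f = 2π·3930 = 2.469e+04 rad/s.
Step 2 — Component impedances:
  R: Z = R = 44 Ω
  L: Z = jωL = j·2.469e+04·0.0093 = 0 + j229.6 Ω
Step 3 — Series combination: Z_total = R + L = 44 + j229.6 Ω = 233.8∠79.2° Ω.
Step 4 — Power factor: PF = cos(φ) = Re(Z)/|Z| = 44/233.8 = 0.1882.
Step 5 — Type: Im(Z) = 229.6 ⇒ lagging (phase φ = 79.2°).

PF = 0.1882 (lagging, φ = 79.2°)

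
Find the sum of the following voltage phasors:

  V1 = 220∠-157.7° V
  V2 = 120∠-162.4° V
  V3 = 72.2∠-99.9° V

Step 1 — Convert each phasor to rectangular form:
  V1 = 220·(cos(-157.7°) + j·sin(-157.7°)) = -203.5 - j83.48 V
  V2 = 120·(cos(-162.4°) + j·sin(-162.4°)) = -114.4 - j36.28 V
  V3 = 72.2·(cos(-99.9°) + j·sin(-99.9°)) = -12.41 - j71.12 V
Step 2 — Sum components: V_total = -330.3 - j190.9 V.
Step 3 — Convert to polar: |V_total| = 381.5 V, ∠V_total = -150.0°.

V_total = 381.5∠-150.0° V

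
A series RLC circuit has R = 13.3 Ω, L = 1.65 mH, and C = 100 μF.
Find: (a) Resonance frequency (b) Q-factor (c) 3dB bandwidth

Step 1 — Resonance: ω₀ = 1/√(LC) = 1/√(0.00165·0.0001) = 2462 rad/s.
Step 2 — f₀ = ω₀/(2π) = 391.8 Hz.
Step 3 — Series Q: Q = ω₀L/R = 2462·0.00165/13.3 = 0.3054.
Step 4 — Bandwidth: Δω = ω₀/Q = 8061 rad/s; BW = Δω/(2π) = 1283 Hz.

(a) f₀ = 391.8 Hz  (b) Q = 0.3054  (c) BW = 1283 Hz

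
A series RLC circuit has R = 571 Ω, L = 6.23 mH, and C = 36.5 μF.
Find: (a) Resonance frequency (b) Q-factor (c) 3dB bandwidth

Step 1 — Resonance condition Im(Z)=0 gives ω₀ = 1/√(LC).
Step 2 — ω₀ = 1/√(0.00623·3.65e-05) = 2097 rad/s.
Step 3 — f₀ = ω₀/(2π) = 333.8 Hz.
Step 4 — Series Q: Q = ω₀L/R = 2097·0.00623/571 = 0.02288.
Step 5 — 3dB bandwidth: Δω = ω₀/Q = 9.165e+04 rad/s; BW = Δω/(2π) = 1.459e+04 Hz.

(a) f₀ = 333.8 Hz  (b) Q = 0.02288  (c) BW = 1.459e+04 Hz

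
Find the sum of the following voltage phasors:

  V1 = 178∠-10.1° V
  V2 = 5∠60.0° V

Step 1 — Convert each phasor to rectangular form:
  V1 = 178·(cos(-10.1°) + j·sin(-10.1°)) = 175.2 - j31.22 V
  V2 = 5·(cos(60.0°) + j·sin(60.0°)) = 2.5 + j4.33 V
Step 2 — Sum components: V_total = 177.7 - j26.89 V.
Step 3 — Convert to polar: |V_total| = 179.8 V, ∠V_total = -8.6°.

V_total = 179.8∠-8.6° V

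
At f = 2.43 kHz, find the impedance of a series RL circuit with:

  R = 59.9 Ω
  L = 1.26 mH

Step 1 — Angular frequency: ω = 2π·f = 2π·2430 = 1.527e+04 rad/s.
Step 2 — Component impedances:
  R: Z = R = 59.9 Ω
  L: Z = jωL = j·1.527e+04·0.00126 = 0 + j19.24 Ω
Step 3 — Series combination: Z_total = R + L = 59.9 + j19.24 Ω = 62.91∠17.8° Ω.

Z = 59.9 + j19.24 Ω = 62.91∠17.8° Ω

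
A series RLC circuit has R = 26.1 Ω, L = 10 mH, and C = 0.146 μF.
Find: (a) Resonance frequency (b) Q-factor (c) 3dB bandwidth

Step 1 — Resonance: ω₀ = 1/√(LC) = 1/√(0.01·1.46e-07) = 2.617e+04 rad/s.
Step 2 — f₀ = ω₀/(2π) = 4165 Hz.
Step 3 — Series Q: Q = ω₀L/R = 2.617e+04·0.01/26.1 = 10.03.
Step 4 — Bandwidth: Δω = ω₀/Q = 2610 rad/s; BW = Δω/(2π) = 415.4 Hz.

(a) f₀ = 4165 Hz  (b) Q = 10.03  (c) BW = 415.4 Hz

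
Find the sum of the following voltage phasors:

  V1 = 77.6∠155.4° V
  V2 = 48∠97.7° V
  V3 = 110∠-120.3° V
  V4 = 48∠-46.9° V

Step 1 — Convert each phasor to rectangular form:
  V1 = 77.6·(cos(155.4°) + j·sin(155.4°)) = -70.56 + j32.3 V
  V2 = 48·(cos(97.7°) + j·sin(97.7°)) = -6.431 + j47.57 V
  V3 = 110·(cos(-120.3°) + j·sin(-120.3°)) = -55.5 - j94.97 V
  V4 = 48·(cos(-46.9°) + j·sin(-46.9°)) = 32.8 - j35.05 V
Step 2 — Sum components: V_total = -99.69 - j50.15 V.
Step 3 — Convert to polar: |V_total| = 111.6 V, ∠V_total = -153.3°.

V_total = 111.6∠-153.3° V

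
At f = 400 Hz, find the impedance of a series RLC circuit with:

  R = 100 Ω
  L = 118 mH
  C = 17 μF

Step 1 — Angular frequency: ω = 2π·f = 2π·400 = 2513 rad/s.
Step 2 — Component impedances:
  R: Z = R = 100 Ω
  L: Z = jωL = j·2513·0.118 = 0 + j296.6 Ω
  C: Z = 1/(jωC) = -j/(ω·C) = 0 - j23.41 Ω
Step 3 — Series combination: Z_total = R + L + C = 100 + j273.2 Ω = 290.9∠69.9° Ω.

Z = 100 + j273.2 Ω = 290.9∠69.9° Ω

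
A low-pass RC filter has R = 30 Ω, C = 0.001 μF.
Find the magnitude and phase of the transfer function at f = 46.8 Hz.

Step 1 — Angular frequency: ω = 2π·46.8 = 294.1 rad/s.
Step 2 — Transfer function: H(jω) = 1/(1 + jωRC).
Step 3 — Denominator: 1 + jωRC = 1 + j·294.1·30·1e-09 = 1 + j8.822e-06.
Step 4 — H = 1 - j8.822e-06.
Step 5 — Magnitude: |H| = 1 (-0.0 dB); phase: φ = -0.0°.

|H| = 1 (-0.0 dB), φ = -0.0°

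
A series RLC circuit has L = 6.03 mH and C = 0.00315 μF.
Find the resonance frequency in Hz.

Step 1 — Resonance condition Im(Z)=0 gives ω₀ = 1/√(LC).
Step 2 — ω₀ = 1/√(0.00603·3.15e-09) = 2.294e+05 rad/s.
Step 3 — f₀ = ω₀/(2π) = 3.652e+04 Hz.

f₀ = 3.652e+04 Hz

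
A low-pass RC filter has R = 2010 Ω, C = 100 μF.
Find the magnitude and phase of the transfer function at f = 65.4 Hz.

Step 1 — Angular frequency: ω = 2π·65.4 = 410.9 rad/s.
Step 2 — Transfer function: H(jω) = 1/(1 + jωRC).
Step 3 — Denominator: 1 + jωRC = 1 + j·410.9·2010·0.0001 = 1 + j82.59.
Step 4 — H = 0.0001466 - j0.01211.
Step 5 — Magnitude: |H| = 0.01211 (-38.3 dB); phase: φ = -89.3°.

|H| = 0.01211 (-38.3 dB), φ = -89.3°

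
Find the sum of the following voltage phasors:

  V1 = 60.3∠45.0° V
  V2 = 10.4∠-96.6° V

Step 1 — Convert each phasor to rectangular form:
  V1 = 60.3·(cos(45.0°) + j·sin(45.0°)) = 42.64 + j42.64 V
  V2 = 10.4·(cos(-96.6°) + j·sin(-96.6°)) = -1.195 - j10.33 V
Step 2 — Sum components: V_total = 41.44 + j32.31 V.
Step 3 — Convert to polar: |V_total| = 52.55 V, ∠V_total = 37.9°.

V_total = 52.55∠37.9° V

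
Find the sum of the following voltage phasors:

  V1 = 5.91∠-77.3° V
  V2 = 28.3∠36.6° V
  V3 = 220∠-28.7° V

Step 1 — Convert each phasor to rectangular form:
  V1 = 5.91·(cos(-77.3°) + j·sin(-77.3°)) = 1.299 - j5.765 V
  V2 = 28.3·(cos(36.6°) + j·sin(36.6°)) = 22.72 + j16.87 V
  V3 = 220·(cos(-28.7°) + j·sin(-28.7°)) = 193 - j105.6 V
Step 2 — Sum components: V_total = 217 - j94.54 V.
Step 3 — Convert to polar: |V_total| = 236.7 V, ∠V_total = -23.5°.

V_total = 236.7∠-23.5° V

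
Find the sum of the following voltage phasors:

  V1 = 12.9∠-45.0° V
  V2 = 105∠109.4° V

Step 1 — Convert each phasor to rectangular form:
  V1 = 12.9·(cos(-45.0°) + j·sin(-45.0°)) = 9.122 - j9.122 V
  V2 = 105·(cos(109.4°) + j·sin(109.4°)) = -34.88 + j99.04 V
Step 2 — Sum components: V_total = -25.76 + j89.92 V.
Step 3 — Convert to polar: |V_total| = 93.53 V, ∠V_total = 106.0°.

V_total = 93.53∠106.0° V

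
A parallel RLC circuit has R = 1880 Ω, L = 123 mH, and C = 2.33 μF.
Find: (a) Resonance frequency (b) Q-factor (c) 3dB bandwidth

Step 1 — Resonance: ω₀ = 1/√(LC) = 1/√(0.123·2.33e-06) = 1868 rad/s.
Step 2 — f₀ = ω₀/(2π) = 297.3 Hz.
Step 3 — Parallel Q: Q = R/(ω₀L) = 1880/(1868·0.123) = 8.182.
Step 4 — Bandwidth: Δω = ω₀/Q = 228.3 rad/s; BW = Δω/(2π) = 36.33 Hz.

(a) f₀ = 297.3 Hz  (b) Q = 8.182  (c) BW = 36.33 Hz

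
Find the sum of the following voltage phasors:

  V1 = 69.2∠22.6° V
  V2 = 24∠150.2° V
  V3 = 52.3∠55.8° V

Step 1 — Convert each phasor to rectangular form:
  V1 = 69.2·(cos(22.6°) + j·sin(22.6°)) = 63.89 + j26.59 V
  V2 = 24·(cos(150.2°) + j·sin(150.2°)) = -20.83 + j11.93 V
  V3 = 52.3·(cos(55.8°) + j·sin(55.8°)) = 29.4 + j43.26 V
Step 2 — Sum components: V_total = 72.46 + j81.78 V.
Step 3 — Convert to polar: |V_total| = 109.3 V, ∠V_total = 48.5°.

V_total = 109.3∠48.5° V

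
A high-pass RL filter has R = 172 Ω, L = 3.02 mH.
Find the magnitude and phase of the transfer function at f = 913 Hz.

Step 1 — Angular frequency: ω = 2π·913 = 5737 rad/s.
Step 2 — Transfer function: H(jω) = jωL/(R + jωL).
Step 3 — Numerator jωL = j·17.32; denominator R + jωL = 172 + j17.32.
Step 4 — H = 0.01004 + j0.09971.
Step 5 — Magnitude: |H| = 0.1002 (-20.0 dB); phase: φ = 84.2°.

|H| = 0.1002 (-20.0 dB), φ = 84.2°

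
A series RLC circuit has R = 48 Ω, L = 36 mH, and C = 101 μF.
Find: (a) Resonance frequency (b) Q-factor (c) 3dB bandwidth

Step 1 — Resonance condition Im(Z)=0 gives ω₀ = 1/√(LC).
Step 2 — ω₀ = 1/√(0.036·0.000101) = 524.4 rad/s.
Step 3 — f₀ = ω₀/(2π) = 83.47 Hz.
Step 4 — Series Q: Q = ω₀L/R = 524.4·0.036/48 = 0.3933.
Step 5 — 3dB bandwidth: Δω = ω₀/Q = 1333 rad/s; BW = Δω/(2π) = 212.2 Hz.

(a) f₀ = 83.47 Hz  (b) Q = 0.3933  (c) BW = 212.2 Hz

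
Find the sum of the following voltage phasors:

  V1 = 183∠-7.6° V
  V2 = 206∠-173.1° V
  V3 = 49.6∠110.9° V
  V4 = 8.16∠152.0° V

Step 1 — Convert each phasor to rectangular form:
  V1 = 183·(cos(-7.6°) + j·sin(-7.6°)) = 181.4 - j24.2 V
  V2 = 206·(cos(-173.1°) + j·sin(-173.1°)) = -204.5 - j24.75 V
  V3 = 49.6·(cos(110.9°) + j·sin(110.9°)) = -17.69 + j46.34 V
  V4 = 8.16·(cos(152.0°) + j·sin(152.0°)) = -7.205 + j3.831 V
Step 2 — Sum components: V_total = -48.01 + j1.216 V.
Step 3 — Convert to polar: |V_total| = 48.03 V, ∠V_total = 178.5°.

V_total = 48.03∠178.5° V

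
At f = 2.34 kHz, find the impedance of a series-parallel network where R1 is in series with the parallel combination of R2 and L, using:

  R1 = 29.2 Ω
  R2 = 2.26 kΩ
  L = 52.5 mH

Step 1 — Angular frequency: ω = 2π·f = 2π·2340 = 1.47e+04 rad/s.
Step 2 — Component impedances:
  R1: Z = R = 29.2 Ω
  R2: Z = R = 2260 Ω
  L: Z = jωL = j·1.47e+04·0.0525 = 0 + j771.9 Ω
Step 3 — Parallel branch: R2 || L = 1/(1/R2 + 1/L) = 236.1 + j691.3 Ω.
Step 4 — Series with R1: Z_total = R1 + (R2 || L) = 265.3 + j691.3 Ω = 740.4∠69.0° Ω.

Z = 265.3 + j691.3 Ω = 740.4∠69.0° Ω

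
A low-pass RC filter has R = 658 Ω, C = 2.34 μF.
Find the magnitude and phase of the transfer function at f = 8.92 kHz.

Step 1 — Angular frequency: ω = 2π·8920 = 5.605e+04 rad/s.
Step 2 — Transfer function: H(jω) = 1/(1 + jωRC).
Step 3 — Denominator: 1 + jωRC = 1 + j·5.605e+04·658·2.34e-06 = 1 + j86.3.
Step 4 — H = 0.0001343 - j0.01159.
Step 5 — Magnitude: |H| = 0.01159 (-38.7 dB); phase: φ = -89.3°.

|H| = 0.01159 (-38.7 dB), φ = -89.3°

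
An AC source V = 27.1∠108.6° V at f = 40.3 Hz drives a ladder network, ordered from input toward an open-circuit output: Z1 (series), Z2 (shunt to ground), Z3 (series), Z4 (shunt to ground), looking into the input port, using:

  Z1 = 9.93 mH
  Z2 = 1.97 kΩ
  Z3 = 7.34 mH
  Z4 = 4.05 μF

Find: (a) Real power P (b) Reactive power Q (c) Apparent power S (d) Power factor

Step 1 — Angular frequency: ω = 2π·f = 2π·40.3 = 253.2 rad/s.
Step 2 — Component impedances:
  Z1: Z = jωL = j·253.2·0.00993 = 0 + j2.514 Ω
  Z2: Z = R = 1970 Ω
  Z3: Z = jωL = j·253.2·0.00734 = 0 + j1.859 Ω
  Z4: Z = 1/(jωC) = -j/(ω·C) = 0 - j975.1 Ω
Step 3 — Ladder network (open output): work backward from the far end, alternating series and parallel combinations. Z_in = 386.5 - j779.8 Ω = 870.3∠-63.6° Ω.
Step 4 — Source phasor: V = 27.1∠108.6° V = -8.644 + j25.68 V.
Step 5 — Current: I = V / Z = -0.03085 + j0.004207 A = 0.03114∠172.2° A.
Step 6 — Complex power: S = V·I* = 0.3747 - j0.7561 VA.
Step 7 — Real power: P = Re(S) = 0.3747 W.
Step 8 — Reactive power: Q = Im(S) = -0.7561 VAR.
Step 9 — Apparent power: |S| = 0.8438 VA.
Step 10 — Power factor: PF = P/|S| = 0.4441 (leading).

(a) P = 0.3747 W  (b) Q = -0.7561 VAR  (c) S = 0.8438 VA  (d) PF = 0.4441 (leading)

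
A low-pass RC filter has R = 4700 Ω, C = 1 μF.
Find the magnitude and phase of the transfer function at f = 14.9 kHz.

Step 1 — Angular frequency: ω = 2π·1.49e+04 = 9.362e+04 rad/s.
Step 2 — Transfer function: H(jω) = 1/(1 + jωRC).
Step 3 — Denominator: 1 + jωRC = 1 + j·9.362e+04·4700·1e-06 = 1 + j440.
Step 4 — H = 5.165e-06 - j0.002273.
Step 5 — Magnitude: |H| = 0.002273 (-52.9 dB); phase: φ = -89.9°.

|H| = 0.002273 (-52.9 dB), φ = -89.9°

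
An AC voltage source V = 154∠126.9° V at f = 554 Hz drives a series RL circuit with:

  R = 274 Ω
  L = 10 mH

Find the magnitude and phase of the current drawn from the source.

Step 1 — Angular frequency: ω = 2π·f = 2π·554 = 3481 rad/s.
Step 2 — Component impedances:
  R: Z = R = 274 Ω
  L: Z = jωL = j·3481·0.01 = 0 + j34.81 Ω
Step 3 — Series combination: Z_total = R + L = 274 + j34.81 Ω = 276.2∠7.2° Ω.
Step 4 — Source phasor: V = 154∠126.9° V = -92.46 + j123.2 V.
Step 5 — Ohm's law: I = V / Z_total = (-92.46 + j123.2) / (274 + j34.81) = -0.2759 + j0.4845 A.
Step 6 — Convert to polar: |I| = 0.5576 A, ∠I = 119.7°.

I = 0.5576∠119.7° A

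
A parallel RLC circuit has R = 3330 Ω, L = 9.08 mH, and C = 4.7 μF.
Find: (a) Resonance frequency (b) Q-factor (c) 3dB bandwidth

Step 1 — Resonance: ω₀ = 1/√(LC) = 1/√(0.00908·4.7e-06) = 4841 rad/s.
Step 2 — f₀ = ω₀/(2π) = 770.4 Hz.
Step 3 — Parallel Q: Q = R/(ω₀L) = 3330/(4841·0.00908) = 75.76.
Step 4 — Bandwidth: Δω = ω₀/Q = 63.89 rad/s; BW = Δω/(2π) = 10.17 Hz.

(a) f₀ = 770.4 Hz  (b) Q = 75.76  (c) BW = 10.17 Hz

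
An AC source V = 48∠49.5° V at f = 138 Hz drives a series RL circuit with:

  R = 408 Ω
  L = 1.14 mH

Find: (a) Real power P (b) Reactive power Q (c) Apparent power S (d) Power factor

Step 1 — Angular frequency: ω = 2π·f = 2π·138 = 867.1 rad/s.
Step 2 — Component impedances:
  R: Z = R = 408 Ω
  L: Z = jωL = j·867.1·0.00114 = 0 + j0.9885 Ω
Step 3 — Series combination: Z_total = R + L = 408 + j0.9885 Ω = 408∠0.1° Ω.
Step 4 — Source phasor: V = 48∠49.5° V = 31.17 + j36.5 V.
Step 5 — Current: I = V / Z = 0.07662 + j0.08927 A = 0.1176∠49.4° A.
Step 6 — Complex power: S = V·I* = 5.647 + j0.01368 VA.
Step 7 — Real power: P = Re(S) = 5.647 W.
Step 8 — Reactive power: Q = Im(S) = 0.01368 VAR.
Step 9 — Apparent power: |S| = 5.647 VA.
Step 10 — Power factor: PF = P/|S| = 1 (lagging).

(a) P = 5.647 W  (b) Q = 0.01368 VAR  (c) S = 5.647 VA  (d) PF = 1 (lagging)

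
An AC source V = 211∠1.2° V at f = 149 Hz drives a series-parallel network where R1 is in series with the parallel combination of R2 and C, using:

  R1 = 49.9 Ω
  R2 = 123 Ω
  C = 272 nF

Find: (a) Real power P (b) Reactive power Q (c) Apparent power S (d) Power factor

Step 1 — Angular frequency: ω = 2π·f = 2π·149 = 936.2 rad/s.
Step 2 — Component impedances:
  R1: Z = R = 49.9 Ω
  R2: Z = R = 123 Ω
  C: Z = 1/(jωC) = -j/(ω·C) = 0 - j3927 Ω
Step 3 — Parallel branch: R2 || C = 1/(1/R2 + 1/C) = 122.9 - j3.849 Ω.
Step 4 — Series with R1: Z_total = R1 + (R2 || C) = 172.8 - j3.849 Ω = 172.8∠-1.3° Ω.
Step 5 — Source phasor: V = 211∠1.2° V = 211 + j4.419 V.
Step 6 — Current: I = V / Z = 1.22 + j0.05275 A = 1.221∠2.5° A.
Step 7 — Complex power: S = V·I* = 257.5 - j5.737 VA.
Step 8 — Real power: P = Re(S) = 257.5 W.
Step 9 — Reactive power: Q = Im(S) = -5.737 VAR.
Step 10 — Apparent power: |S| = 257.6 VA.
Step 11 — Power factor: PF = P/|S| = 0.9998 (leading).

(a) P = 257.5 W  (b) Q = -5.737 VAR  (c) S = 257.6 VA  (d) PF = 0.9998 (leading)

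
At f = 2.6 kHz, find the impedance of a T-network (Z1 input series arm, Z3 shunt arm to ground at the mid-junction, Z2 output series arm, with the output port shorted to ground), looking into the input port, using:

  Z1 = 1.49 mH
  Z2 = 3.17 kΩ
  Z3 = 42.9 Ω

Step 1 — Angular frequency: ω = 2π·f = 2π·2600 = 1.634e+04 rad/s.
Step 2 — Component impedances:
  Z1: Z = jωL = j·1.634e+04·0.00149 = 0 + j24.34 Ω
  Z2: Z = R = 3170 Ω
  Z3: Z = R = 42.9 Ω
Step 3 — With the output port shorted to ground, the output series arm Z2 runs from the junction to ground; the shunt arm Z3 also runs from the junction to ground. They appear in parallel: Z3 || Z2 = 42.33 Ω.
Step 4 — Series with input arm Z1: Z_in = Z1 + (Z3 || Z2) = 42.33 + j24.34 Ω = 48.83∠29.9° Ω.

Z = 42.33 + j24.34 Ω = 48.83∠29.9° Ω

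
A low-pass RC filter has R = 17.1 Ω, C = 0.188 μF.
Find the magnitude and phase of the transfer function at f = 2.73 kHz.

Step 1 — Angular frequency: ω = 2π·2730 = 1.715e+04 rad/s.
Step 2 — Transfer function: H(jω) = 1/(1 + jωRC).
Step 3 — Denominator: 1 + jωRC = 1 + j·1.715e+04·17.1·1.88e-07 = 1 + j0.05514.
Step 4 — H = 0.997 - j0.05498.
Step 5 — Magnitude: |H| = 0.9985 (-0.0 dB); phase: φ = -3.2°.

|H| = 0.9985 (-0.0 dB), φ = -3.2°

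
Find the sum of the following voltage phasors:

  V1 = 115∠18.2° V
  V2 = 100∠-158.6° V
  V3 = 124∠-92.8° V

Step 1 — Convert each phasor to rectangular form:
  V1 = 115·(cos(18.2°) + j·sin(18.2°)) = 109.2 + j35.92 V
  V2 = 100·(cos(-158.6°) + j·sin(-158.6°)) = -93.11 - j36.49 V
  V3 = 124·(cos(-92.8°) + j·sin(-92.8°)) = -6.057 - j123.9 V
Step 2 — Sum components: V_total = 10.08 - j124.4 V.
Step 3 — Convert to polar: |V_total| = 124.8 V, ∠V_total = -85.4°.

V_total = 124.8∠-85.4° V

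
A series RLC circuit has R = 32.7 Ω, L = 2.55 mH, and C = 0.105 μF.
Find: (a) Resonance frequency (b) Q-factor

Step 1 — Resonance condition Im(Z)=0 gives ω₀ = 1/√(LC).
Step 2 — ω₀ = 1/√(0.00255·1.05e-07) = 6.111e+04 rad/s.
Step 3 — f₀ = ω₀/(2π) = 9726 Hz.
Step 4 — Series Q: Q = ω₀L/R = 6.111e+04·0.00255/32.7 = 4.766.

(a) f₀ = 9726 Hz  (b) Q = 4.766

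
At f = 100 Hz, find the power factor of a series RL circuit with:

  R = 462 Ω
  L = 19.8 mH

Step 1 — Angular frequency: ω = 2π·f = 2π·100 = 628.3 rad/s.
Step 2 — Component impedances:
  R: Z = R = 462 Ω
  L: Z = jωL = j·628.3·0.0198 = 0 + j12.44 Ω
Step 3 — Series combination: Z_total = R + L = 462 + j12.44 Ω = 462.2∠1.5° Ω.
Step 4 — Power factor: PF = cos(φ) = Re(Z)/|Z| = 462/462.2 = 0.9996.
Step 5 — Type: Im(Z) = 12.44 ⇒ lagging (phase φ = 1.5°).

PF = 0.9996 (lagging, φ = 1.5°)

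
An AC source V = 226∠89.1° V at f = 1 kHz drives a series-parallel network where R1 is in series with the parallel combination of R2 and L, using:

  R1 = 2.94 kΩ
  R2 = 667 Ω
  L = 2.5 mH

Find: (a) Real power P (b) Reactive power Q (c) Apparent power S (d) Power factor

Step 1 — Angular frequency: ω = 2π·f = 2π·1000 = 6283 rad/s.
Step 2 — Component impedances:
  R1: Z = R = 2940 Ω
  R2: Z = R = 667 Ω
  L: Z = jωL = j·6283·0.0025 = 0 + j15.71 Ω
Step 3 — Parallel branch: R2 || L = 1/(1/R2 + 1/L) = 0.3697 + j15.7 Ω.
Step 4 — Series with R1: Z_total = R1 + (R2 || L) = 2940 + j15.7 Ω = 2940∠0.3° Ω.
Step 5 — Source phasor: V = 226∠89.1° V = 3.55 + j226 V.
Step 6 — Current: I = V / Z = 0.001618 + j0.07684 A = 0.07686∠88.8° A.
Step 7 — Complex power: S = V·I* = 17.37 + j0.09274 VA.
Step 8 — Real power: P = Re(S) = 17.37 W.
Step 9 — Reactive power: Q = Im(S) = 0.09274 VAR.
Step 10 — Apparent power: |S| = 17.37 VA.
Step 11 — Power factor: PF = P/|S| = 1 (lagging).

(a) P = 17.37 W  (b) Q = 0.09274 VAR  (c) S = 17.37 VA  (d) PF = 1 (lagging)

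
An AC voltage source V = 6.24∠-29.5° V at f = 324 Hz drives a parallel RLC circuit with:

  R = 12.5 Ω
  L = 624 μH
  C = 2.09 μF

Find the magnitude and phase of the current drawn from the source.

Step 1 — Angular frequency: ω = 2π·f = 2π·324 = 2036 rad/s.
Step 2 — Component impedances:
  R: Z = R = 12.5 Ω
  L: Z = jωL = j·2036·0.000624 = 0 + j1.27 Ω
  C: Z = 1/(jωC) = -j/(ω·C) = 0 - j235 Ω
Step 3 — Parallel combination: 1/Z_total = 1/R + 1/L + 1/C; Z_total = 0.1292 + j1.264 Ω = 1.271∠84.2° Ω.
Step 4 — Source phasor: V = 6.24∠-29.5° V = 5.431 - j3.073 V.
Step 5 — Ohm's law: I = V / Z_total = (5.431 - j3.073) / (0.1292 + j1.264) = -1.971 - j4.498 A.
Step 6 — Convert to polar: |I| = 4.911 A, ∠I = -113.7°.

I = 4.911∠-113.7° A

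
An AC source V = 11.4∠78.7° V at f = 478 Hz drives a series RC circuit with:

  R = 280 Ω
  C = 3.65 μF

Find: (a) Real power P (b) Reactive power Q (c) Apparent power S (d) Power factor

Step 1 — Angular frequency: ω = 2π·f = 2π·478 = 3003 rad/s.
Step 2 — Component impedances:
  R: Z = R = 280 Ω
  C: Z = 1/(jωC) = -j/(ω·C) = 0 - j91.22 Ω
Step 3 — Series combination: Z_total = R + C = 280 - j91.22 Ω = 294.5∠-18.0° Ω.
Step 4 — Source phasor: V = 11.4∠78.7° V = 2.234 + j11.18 V.
Step 5 — Current: I = V / Z = -0.004547 + j0.03844 A = 0.03871∠96.7° A.
Step 6 — Complex power: S = V·I* = 0.4196 - j0.1367 VA.
Step 7 — Real power: P = Re(S) = 0.4196 W.
Step 8 — Reactive power: Q = Im(S) = -0.1367 VAR.
Step 9 — Apparent power: |S| = 0.4413 VA.
Step 10 — Power factor: PF = P/|S| = 0.9508 (leading).

(a) P = 0.4196 W  (b) Q = -0.1367 VAR  (c) S = 0.4413 VA  (d) PF = 0.9508 (leading)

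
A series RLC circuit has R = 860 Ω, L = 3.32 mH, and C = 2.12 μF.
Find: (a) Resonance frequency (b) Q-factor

Step 1 — Resonance condition Im(Z)=0 gives ω₀ = 1/√(LC).
Step 2 — ω₀ = 1/√(0.00332·2.12e-06) = 1.192e+04 rad/s.
Step 3 — f₀ = ω₀/(2π) = 1897 Hz.
Step 4 — Series Q: Q = ω₀L/R = 1.192e+04·0.00332/860 = 0.04602.

(a) f₀ = 1897 Hz  (b) Q = 0.04602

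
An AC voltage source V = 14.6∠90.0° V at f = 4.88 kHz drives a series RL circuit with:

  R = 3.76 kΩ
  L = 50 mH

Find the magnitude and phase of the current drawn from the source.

Step 1 — Angular frequency: ω = 2π·f = 2π·4880 = 3.066e+04 rad/s.
Step 2 — Component impedances:
  R: Z = R = 3760 Ω
  L: Z = jωL = j·3.066e+04·0.05 = 0 + j1533 Ω
Step 3 — Series combination: Z_total = R + L = 3760 + j1533 Ω = 4061∠22.2° Ω.
Step 4 — Source phasor: V = 14.6∠90.0° V = 0 + j14.6 V.
Step 5 — Ohm's law: I = V / Z_total = (0 + j14.6) / (3760 + j1533) = 0.001358 + j0.003329 A.
Step 6 — Convert to polar: |I| = 0.003596 A, ∠I = 67.8°.

I = 0.003596∠67.8° A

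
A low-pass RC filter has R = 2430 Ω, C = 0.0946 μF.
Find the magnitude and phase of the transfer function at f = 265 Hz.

Step 1 — Angular frequency: ω = 2π·265 = 1665 rad/s.
Step 2 — Transfer function: H(jω) = 1/(1 + jωRC).
Step 3 — Denominator: 1 + jωRC = 1 + j·1665·2430·9.46e-08 = 1 + j0.3828.
Step 4 — H = 0.8722 - j0.3338.
Step 5 — Magnitude: |H| = 0.9339 (-0.6 dB); phase: φ = -20.9°.

|H| = 0.9339 (-0.6 dB), φ = -20.9°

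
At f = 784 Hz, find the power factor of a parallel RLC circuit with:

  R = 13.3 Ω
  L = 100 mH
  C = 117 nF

Step 1 — Angular frequency: ω = 2π·f = 2π·784 = 4926 rad/s.
Step 2 — Component impedances:
  R: Z = R = 13.3 Ω
  L: Z = jωL = j·4926·0.1 = 0 + j492.6 Ω
  C: Z = 1/(jωC) = -j/(ω·C) = 0 - j1735 Ω
Step 3 — Parallel combination: 1/Z_total = 1/R + 1/L + 1/C; Z_total = 13.3 + j0.257 Ω = 13.3∠1.1° Ω.
Step 4 — Power factor: PF = cos(φ) = Re(Z)/|Z| = 13.295/13.298 = 0.9998.
Step 5 — Type: Im(Z) = 0.257 ⇒ lagging (phase φ = 1.1°).

PF = 0.9998 (lagging, φ = 1.1°)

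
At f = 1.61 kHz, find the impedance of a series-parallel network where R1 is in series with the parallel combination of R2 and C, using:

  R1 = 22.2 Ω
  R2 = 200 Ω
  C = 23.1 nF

Step 1 — Angular frequency: ω = 2π·f = 2π·1610 = 1.012e+04 rad/s.
Step 2 — Component impedances:
  R1: Z = R = 22.2 Ω
  R2: Z = R = 200 Ω
  C: Z = 1/(jωC) = -j/(ω·C) = 0 - j4279 Ω
Step 3 — Parallel branch: R2 || C = 1/(1/R2 + 1/C) = 199.6 - j9.327 Ω.
Step 4 — Series with R1: Z_total = R1 + (R2 || C) = 221.8 - j9.327 Ω = 222∠-2.4° Ω.

Z = 221.8 - j9.327 Ω = 222∠-2.4° Ω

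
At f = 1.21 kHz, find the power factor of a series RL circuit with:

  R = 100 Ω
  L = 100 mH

Step 1 — Angular frequency: ω = 2π·f = 2π·1210 = 7603 rad/s.
Step 2 — Component impedances:
  R: Z = R = 100 Ω
  L: Z = jωL = j·7603·0.1 = 0 + j760.3 Ω
Step 3 — Series combination: Z_total = R + L = 100 + j760.3 Ω = 766.8∠82.5° Ω.
Step 4 — Power factor: PF = cos(φ) = Re(Z)/|Z| = 100/766.8 = 0.1304.
Step 5 — Type: Im(Z) = 760.3 ⇒ lagging (phase φ = 82.5°).

PF = 0.1304 (lagging, φ = 82.5°)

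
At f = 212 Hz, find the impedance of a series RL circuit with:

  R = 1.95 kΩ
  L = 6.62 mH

Step 1 — Angular frequency: ω = 2π·f = 2π·212 = 1332 rad/s.
Step 2 — Component impedances:
  R: Z = R = 1950 Ω
  L: Z = jωL = j·1332·0.00662 = 0 + j8.818 Ω
Step 3 — Series combination: Z_total = R + L = 1950 + j8.818 Ω = 1950∠0.3° Ω.

Z = 1950 + j8.818 Ω = 1950∠0.3° Ω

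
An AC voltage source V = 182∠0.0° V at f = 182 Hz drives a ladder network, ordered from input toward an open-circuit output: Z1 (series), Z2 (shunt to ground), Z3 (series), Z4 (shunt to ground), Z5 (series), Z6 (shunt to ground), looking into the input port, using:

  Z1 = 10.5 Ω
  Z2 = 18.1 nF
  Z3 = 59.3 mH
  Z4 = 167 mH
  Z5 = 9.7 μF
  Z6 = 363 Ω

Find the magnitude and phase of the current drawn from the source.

Step 1 — Angular frequency: ω = 2π·f = 2π·182 = 1144 rad/s.
Step 2 — Component impedances:
  Z1: Z = R = 10.5 Ω
  Z2: Z = 1/(jωC) = -j/(ω·C) = 0 - j4.831e+04 Ω
  Z3: Z = jωL = j·1144·0.0593 = 0 + j67.81 Ω
  Z4: Z = jωL = j·1144·0.167 = 0 + j191 Ω
  Z5: Z = 1/(jωC) = -j/(ω·C) = 0 - j90.15 Ω
  Z6: Z = R = 363 Ω
Step 3 — Ladder network (open output): work backward from the far end, alternating series and parallel combinations. Z_in = 104.7 + j233.8 Ω = 256.2∠65.9° Ω.
Step 4 — Source phasor: V = 182∠0.0° V = 182 V.
Step 5 — Ohm's law: I = V / Z_total = (182) / (104.7 + j233.8) = 0.2903 - j0.6484 A.
Step 6 — Convert to polar: |I| = 0.7104 A, ∠I = -65.9°.

I = 0.7104∠-65.9° A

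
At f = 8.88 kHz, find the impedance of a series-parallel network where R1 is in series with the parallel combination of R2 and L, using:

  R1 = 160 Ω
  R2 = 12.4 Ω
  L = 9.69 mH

Step 1 — Angular frequency: ω = 2π·f = 2π·8880 = 5.579e+04 rad/s.
Step 2 — Component impedances:
  R1: Z = R = 160 Ω
  R2: Z = R = 12.4 Ω
  L: Z = jωL = j·5.579e+04·0.00969 = 0 + j540.7 Ω
Step 3 — Parallel branch: R2 || L = 1/(1/R2 + 1/L) = 12.39 + j0.2842 Ω.
Step 4 — Series with R1: Z_total = R1 + (R2 || L) = 172.4 + j0.2842 Ω = 172.4∠0.1° Ω.

Z = 172.4 + j0.2842 Ω = 172.4∠0.1° Ω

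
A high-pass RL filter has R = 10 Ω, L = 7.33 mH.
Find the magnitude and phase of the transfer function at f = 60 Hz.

Step 1 — Angular frequency: ω = 2π·60 = 377 rad/s.
Step 2 — Transfer function: H(jω) = jωL/(R + jωL).
Step 3 — Numerator jωL = j·2.763; denominator R + jωL = 10 + j2.763.
Step 4 — H = 0.07094 + j0.2567.
Step 5 — Magnitude: |H| = 0.2664 (-11.5 dB); phase: φ = 74.6°.

|H| = 0.2664 (-11.5 dB), φ = 74.6°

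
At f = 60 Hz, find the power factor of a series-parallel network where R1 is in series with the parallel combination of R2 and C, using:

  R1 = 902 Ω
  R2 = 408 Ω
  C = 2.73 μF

Step 1 — Angular frequency: ω = 2π·f = 2π·60 = 377 rad/s.
Step 2 — Component impedances:
  R1: Z = R = 902 Ω
  R2: Z = R = 408 Ω
  C: Z = 1/(jωC) = -j/(ω·C) = 0 - j971.6 Ω
Step 3 — Parallel branch: R2 || C = 1/(1/R2 + 1/C) = 346.8 - j145.6 Ω.
Step 4 — Series with R1: Z_total = R1 + (R2 || C) = 1249 - j145.6 Ω = 1257∠-6.7° Ω.
Step 5 — Power factor: PF = cos(φ) = Re(Z)/|Z| = 1248.84/1257.31 = 0.9933.
Step 6 — Type: Im(Z) = -145.6 ⇒ leading (phase φ = -6.7°).

PF = 0.9933 (leading, φ = -6.7°)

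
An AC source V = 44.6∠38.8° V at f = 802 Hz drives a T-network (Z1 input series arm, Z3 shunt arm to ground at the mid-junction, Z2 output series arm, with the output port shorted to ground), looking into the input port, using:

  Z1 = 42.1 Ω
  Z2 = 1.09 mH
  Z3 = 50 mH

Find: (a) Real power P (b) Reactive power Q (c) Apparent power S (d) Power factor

Step 1 — Angular frequency: ω = 2π·f = 2π·802 = 5039 rad/s.
Step 2 — Component impedances:
  Z1: Z = R = 42.1 Ω
  Z2: Z = jωL = j·5039·0.00109 = 0 + j5.493 Ω
  Z3: Z = jωL = j·5039·0.05 = 0 + j252 Ω
Step 3 — With the output port shorted to ground, the output series arm Z2 runs from the junction to ground; the shunt arm Z3 also runs from the junction to ground. They appear in parallel: Z3 || Z2 = 0 + j5.375 Ω.
Step 4 — Series with input arm Z1: Z_in = Z1 + (Z3 || Z2) = 42.1 + j5.375 Ω = 42.44∠7.3° Ω.
Step 5 — Source phasor: V = 44.6∠38.8° V = 34.76 + j27.95 V.
Step 6 — Current: I = V / Z = 0.8958 + j0.5494 A = 1.051∠31.5° A.
Step 7 — Complex power: S = V·I* = 46.49 + j5.936 VA.
Step 8 — Real power: P = Re(S) = 46.49 W.
Step 9 — Reactive power: Q = Im(S) = 5.936 VAR.
Step 10 — Apparent power: |S| = 46.87 VA.
Step 11 — Power factor: PF = P/|S| = 0.9919 (lagging).

(a) P = 46.49 W  (b) Q = 5.936 VAR  (c) S = 46.87 VA  (d) PF = 0.9919 (lagging)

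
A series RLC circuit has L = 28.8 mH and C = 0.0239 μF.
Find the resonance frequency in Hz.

Step 1 — Resonance condition Im(Z)=0 gives ω₀ = 1/√(LC).
Step 2 — ω₀ = 1/√(0.0288·2.39e-08) = 3.812e+04 rad/s.
Step 3 — f₀ = ω₀/(2π) = 6066 Hz.

f₀ = 6066 Hz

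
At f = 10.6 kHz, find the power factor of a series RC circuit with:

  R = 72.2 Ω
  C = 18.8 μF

Step 1 — Angular frequency: ω = 2π·f = 2π·1.06e+04 = 6.66e+04 rad/s.
Step 2 — Component impedances:
  R: Z = R = 72.2 Ω
  C: Z = 1/(jωC) = -j/(ω·C) = 0 - j0.7986 Ω
Step 3 — Series combination: Z_total = R + C = 72.2 - j0.7986 Ω = 72.2∠-0.6° Ω.
Step 4 — Power factor: PF = cos(φ) = Re(Z)/|Z| = 72.2/72.204 = 0.9999.
Step 5 — Type: Im(Z) = -0.7986 ⇒ leading (phase φ = -0.6°).

PF = 0.9999 (leading, φ = -0.6°)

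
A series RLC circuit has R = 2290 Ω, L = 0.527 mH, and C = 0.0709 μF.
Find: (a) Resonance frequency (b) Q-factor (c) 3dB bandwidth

Step 1 — Resonance: ω₀ = 1/√(LC) = 1/√(0.000527·7.09e-08) = 1.636e+05 rad/s.
Step 2 — f₀ = ω₀/(2π) = 2.604e+04 Hz.
Step 3 — Series Q: Q = ω₀L/R = 1.636e+05·0.000527/2290 = 0.03765.
Step 4 — Bandwidth: Δω = ω₀/Q = 4.345e+06 rad/s; BW = Δω/(2π) = 6.916e+05 Hz.

(a) f₀ = 2.604e+04 Hz  (b) Q = 0.03765  (c) BW = 6.916e+05 Hz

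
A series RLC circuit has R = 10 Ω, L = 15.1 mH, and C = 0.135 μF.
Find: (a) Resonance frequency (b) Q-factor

Step 1 — Resonance condition Im(Z)=0 gives ω₀ = 1/√(LC).
Step 2 — ω₀ = 1/√(0.0151·1.35e-07) = 2.215e+04 rad/s.
Step 3 — f₀ = ω₀/(2π) = 3525 Hz.
Step 4 — Series Q: Q = ω₀L/R = 2.215e+04·0.0151/10 = 33.44.

(a) f₀ = 3525 Hz  (b) Q = 33.44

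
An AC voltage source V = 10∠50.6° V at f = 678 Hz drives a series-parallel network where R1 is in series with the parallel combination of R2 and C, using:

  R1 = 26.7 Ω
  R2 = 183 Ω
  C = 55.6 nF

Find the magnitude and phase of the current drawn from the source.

Step 1 — Angular frequency: ω = 2π·f = 2π·678 = 4260 rad/s.
Step 2 — Component impedances:
  R1: Z = R = 26.7 Ω
  R2: Z = R = 183 Ω
  C: Z = 1/(jωC) = -j/(ω·C) = 0 - j4222 Ω
Step 3 — Parallel branch: R2 || C = 1/(1/R2 + 1/C) = 182.7 - j7.917 Ω.
Step 4 — Series with R1: Z_total = R1 + (R2 || C) = 209.4 - j7.917 Ω = 209.5∠-2.2° Ω.
Step 5 — Source phasor: V = 10∠50.6° V = 6.347 + j7.727 V.
Step 6 — Ohm's law: I = V / Z_total = (6.347 + j7.727) / (209.4 - j7.917) = 0.02888 + j0.038 A.
Step 7 — Convert to polar: |I| = 0.04773 A, ∠I = 52.8°.

I = 0.04773∠52.8° A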